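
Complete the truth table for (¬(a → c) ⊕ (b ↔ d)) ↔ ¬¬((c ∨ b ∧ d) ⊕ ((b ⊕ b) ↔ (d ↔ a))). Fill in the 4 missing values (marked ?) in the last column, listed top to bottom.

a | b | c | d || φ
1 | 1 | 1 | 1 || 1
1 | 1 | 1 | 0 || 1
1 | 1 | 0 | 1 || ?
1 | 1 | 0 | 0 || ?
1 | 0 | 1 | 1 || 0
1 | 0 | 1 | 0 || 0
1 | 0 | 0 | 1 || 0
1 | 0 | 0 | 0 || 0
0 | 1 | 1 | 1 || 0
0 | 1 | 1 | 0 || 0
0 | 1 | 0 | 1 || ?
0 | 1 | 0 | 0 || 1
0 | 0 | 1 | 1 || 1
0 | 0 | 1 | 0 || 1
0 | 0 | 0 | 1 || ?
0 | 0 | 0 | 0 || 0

Row a=1, b=1, c=0, d=1: (¬(a → c) ⊕ (b ↔ d)) = 0, ¬¬((c ∨ b ∧ d) ⊕ ((b ⊕ b) ↔ (d ↔ a))) = 1, so the formula = 0.
Row a=1, b=1, c=0, d=0: (¬(a → c) ⊕ (b ↔ d)) = 1, ¬¬((c ∨ b ∧ d) ⊕ ((b ⊕ b) ↔ (d ↔ a))) = 1, so the formula = 1.
Row a=0, b=1, c=0, d=1: (¬(a → c) ⊕ (b ↔ d)) = 1, ¬¬((c ∨ b ∧ d) ⊕ ((b ⊕ b) ↔ (d ↔ a))) = 0, so the formula = 0.
Row a=0, b=0, c=0, d=1: (¬(a → c) ⊕ (b ↔ d)) = 0, ¬¬((c ∨ b ∧ d) ⊕ ((b ⊕ b) ↔ (d ↔ a))) = 1, so the formula = 0.

0, 1, 0, 0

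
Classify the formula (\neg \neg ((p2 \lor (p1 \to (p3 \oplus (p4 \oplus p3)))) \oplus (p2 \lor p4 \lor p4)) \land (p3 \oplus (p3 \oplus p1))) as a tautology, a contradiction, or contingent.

contradiction

p1 | p2 | p3 | p4 | (p4 \oplus p3) | (p3 \oplus (p4 \oplus p3)) | (p2 \lor p4 \lor p4) | (p3 \oplus p1) | (p3 \oplus (p3 \oplus p1)) | φ
-- | -- | -- | -- | -------------- | -------------------------- | -------------------- | -------------- | -------------------------- | -
T  | T  | T  | T  |       F        |             T              |          T           |       F        |             T              | F
T  | T  | T  | F  |       T        |             F              |          T           |       F        |             T              | F
T  | T  | F  | T  |       T        |             T              |          T           |       T        |             T              | F
T  | T  | F  | F  |       F        |             F              |          T           |       T        |             T              | F
T  | F  | T  | T  |       F        |             T              |          T           |       F        |             T              | F
T  | F  | T  | F  |       T        |             F              |          F           |       F        |             T              | F
T  | F  | F  | T  |       T        |             T              |          T           |       T        |             T              | F
T  | F  | F  | F  |       F        |             F              |          F           |       T        |             T              | F
F  | T  | T  | T  |       F        |             T              |          T           |       T        |             F              | F
F  | T  | T  | F  |       T        |             F              |          T           |       T        |             F              | F
F  | T  | F  | T  |       T        |             T              |          T           |       F        |             F              | F
F  | T  | F  | F  |       F        |             F              |          T           |       F        |             F              | F
F  | F  | T  | T  |       F        |             T              |          T           |       T        |             F              | F
F  | F  | T  | F  |       T        |             F              |          F           |       T        |             F              | F
F  | F  | F  | T  |       T        |             T              |          T           |       F        |             F              | F
F  | F  | F  | F  |       F        |             F              |          F           |       F        |             F              | F
Every row is F, so the formula is a contradiction.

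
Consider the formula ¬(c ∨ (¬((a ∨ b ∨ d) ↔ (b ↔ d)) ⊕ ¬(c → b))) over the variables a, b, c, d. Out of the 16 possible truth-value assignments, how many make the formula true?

3

a  b  c  d  |  φ
T  T  T  T  |  F
T  T  T  F  |  F
T  T  F  T  |  T
T  T  F  F  |  F
T  F  T  T  |  F
T  F  T  F  |  F
T  F  F  T  |  F
T  F  F  F  |  T
F  T  T  T  |  F
F  T  T  F  |  F
F  T  F  T  |  T
F  T  F  F  |  F
F  F  T  T  |  F
F  F  T  F  |  F
F  F  F  T  |  F
F  F  F  F  |  F
The formula is true on 3 of the 16 rows.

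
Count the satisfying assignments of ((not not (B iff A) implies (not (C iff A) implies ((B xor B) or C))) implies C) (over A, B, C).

5

A | B | C || φ
T | T | T || T
T | T | F || T
T | F | T || T
T | F | F || F
F | T | T || T
F | T | F || F
F | F | T || T
F | F | F || F
The formula is true on 5 of the 8 rows.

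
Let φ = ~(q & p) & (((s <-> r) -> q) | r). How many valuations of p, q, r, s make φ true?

p  q  r  s  |  φ
1  1  1  1  |  0
1  1  1  0  |  0
1  1  0  1  |  0
1  1  0  0  |  0
1  0  1  1  |  1
1  0  1  0  |  1
1  0  0  1  |  1
1  0  0  0  |  0
0  1  1  1  |  1
0  1  1  0  |  1
0  1  0  1  |  1
0  1  0  0  |  1
0  0  1  1  |  1
0  0  1  0  |  1
0  0  0  1  |  1
0  0  0  0  |  0
The formula is true on 10 of the 16 rows.

10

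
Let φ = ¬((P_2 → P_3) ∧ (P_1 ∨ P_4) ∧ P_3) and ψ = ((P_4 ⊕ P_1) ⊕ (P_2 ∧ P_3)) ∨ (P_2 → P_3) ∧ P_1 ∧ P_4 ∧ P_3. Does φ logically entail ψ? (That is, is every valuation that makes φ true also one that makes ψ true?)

 P_1  |  P_2  |  P_3  |  P_4  ||   φ   |   ψ  
 True |  True |  True |  True || False |  True
 True |  True |  True | False || False | False
 True |  True | False |  True ||  True | False
 True |  True | False | False ||  True |  True
 True | False |  True |  True || False |  True
 True | False |  True | False || False |  True
 True | False | False |  True ||  True | False
 True | False | False | False ||  True |  True
False |  True |  True |  True || False | False
False |  True |  True | False ||  True |  True
False |  True | False |  True ||  True |  True
False |  True | False | False ||  True | False
False | False |  True |  True || False |  True
False | False |  True | False ||  True | False
False | False | False |  True ||  True |  True
False | False | False | False ||  True | False
At P_1=True, P_2=True, P_3=False, P_4=True we have φ true but ψ false, so φ does not entail ψ.

no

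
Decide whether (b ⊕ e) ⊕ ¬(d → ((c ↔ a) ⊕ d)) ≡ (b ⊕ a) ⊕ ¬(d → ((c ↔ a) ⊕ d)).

not equivalent

a | b | c | d | e || φ | ψ
F | F | F | F | F || F | F
F | F | F | F | T || T | F
F | F | F | T | F || T | T
F | F | F | T | T || F | T
F | F | T | F | F || F | F
F | F | T | F | T || T | F
F | F | T | T | F || F | F
F | F | T | T | T || T | F
F | T | F | F | F || T | T
F | T | F | F | T || F | T
F | T | F | T | F || F | F
F | T | F | T | T || T | F
F | T | T | F | F || T | T
F | T | T | F | T || F | T
F | T | T | T | F || T | T
F | T | T | T | T || F | T
T | F | F | F | F || F | T
T | F | F | F | T || T | T
T | F | F | T | F || F | T
T | F | F | T | T || T | T
T | F | T | F | F || F | T
T | F | T | F | T || T | T
T | F | T | T | F || T | F
T | F | T | T | T || F | F
T | T | F | F | F || T | F
T | T | F | F | T || F | F
T | T | F | T | F || T | F
T | T | F | T | T || F | F
T | T | T | F | F || T | F
T | T | T | F | T || F | F
T | T | T | T | F || F | T
T | T | T | T | T || T | T
The columns differ at a=F, b=F, c=F, d=F, e=T (φ=T, ψ=F), so they are not equivalent.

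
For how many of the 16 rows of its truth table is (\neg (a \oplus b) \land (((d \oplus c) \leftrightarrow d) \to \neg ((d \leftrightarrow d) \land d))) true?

a  b  c  d  |  (a \oplus b)  \neg (a \oplus b)  (d \oplus c)  (d \leftrightarrow d)  φ
F  F  F  F  |       F                T               F                  T            T
F  F  F  T  |       F                T               T                  T            F
F  F  T  F  |       F                T               T                  T            T
F  F  T  T  |       F                T               F                  T            T
F  T  F  F  |       T                F               F                  T            F
F  T  F  T  |       T                F               T                  T            F
F  T  T  F  |       T                F               T                  T            F
F  T  T  T  |       T                F               F                  T            F
T  F  F  F  |       T                F               F                  T            F
T  F  F  T  |       T                F               T                  T            F
T  F  T  F  |       T                F               T                  T            F
T  F  T  T  |       T                F               F                  T            F
T  T  F  F  |       F                T               F                  T            T
T  T  F  T  |       F                T               T                  T            F
T  T  T  F  |       F                T               T                  T            T
T  T  T  T  |       F                T               F                  T            T
The formula is true on 6 of the 16 rows.

6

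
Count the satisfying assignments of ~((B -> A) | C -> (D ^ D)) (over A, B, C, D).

A  B  C  D     ~(((B -> A) | C) -> (D ^ D))
F  F  F  F                  T              
F  F  F  T                  T              
F  F  T  F                  T              
F  F  T  T                  T              
F  T  F  F                  F              
F  T  F  T                  F              
F  T  T  F                  T              
F  T  T  T                  T              
T  F  F  F                  T              
T  F  F  T                  T              
T  F  T  F                  T              
T  F  T  T                  T              
T  T  F  F                  T              
T  T  F  T                  T              
T  T  T  F                  T              
T  T  T  T                  T              
The formula is true on 14 of the 16 rows.

14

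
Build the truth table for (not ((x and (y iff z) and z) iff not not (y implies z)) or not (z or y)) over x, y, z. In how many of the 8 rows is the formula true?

5

x  y  z  |  φ
0  0  0  |  1
0  0  1  |  1
0  1  0  |  0
0  1  1  |  1
1  0  0  |  1
1  0  1  |  1
1  1  0  |  0
1  1  1  |  0
The formula is true on 5 of the 8 rows.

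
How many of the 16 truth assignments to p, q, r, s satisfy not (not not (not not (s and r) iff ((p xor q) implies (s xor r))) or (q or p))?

p  q  r  s  |  φ
0  0  0  0  |  1
0  0  0  1  |  1
0  0  1  0  |  1
0  0  1  1  |  0
0  1  0  0  |  0
0  1  0  1  |  0
0  1  1  0  |  0
0  1  1  1  |  0
1  0  0  0  |  0
1  0  0  1  |  0
1  0  1  0  |  0
1  0  1  1  |  0
1  1  0  0  |  0
1  1  0  1  |  0
1  1  1  0  |  0
1  1  1  1  |  0
The formula is true on 3 of the 16 rows.

3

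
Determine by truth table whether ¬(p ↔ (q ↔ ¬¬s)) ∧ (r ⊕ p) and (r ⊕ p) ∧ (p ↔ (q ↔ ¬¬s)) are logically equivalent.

  p   |   q   |   r   |   s   ||   φ   |   ψ  
 True |  True |  True |  True || False | False
 True |  True |  True | False || False | False
 True |  True | False |  True || False |  True
 True |  True | False | False ||  True | False
 True | False |  True |  True || False | False
 True | False |  True | False || False | False
 True | False | False |  True ||  True | False
 True | False | False | False || False |  True
False |  True |  True |  True ||  True | False
False |  True |  True | False || False |  True
False |  True | False |  True || False | False
False |  True | False | False || False | False
False | False |  True |  True || False |  True
False | False |  True | False ||  True | False
False | False | False |  True || False | False
False | False | False | False || False | False
The columns differ at p=True, q=True, r=False, s=True (φ=False, ψ=True), so they are not equivalent.

not equivalent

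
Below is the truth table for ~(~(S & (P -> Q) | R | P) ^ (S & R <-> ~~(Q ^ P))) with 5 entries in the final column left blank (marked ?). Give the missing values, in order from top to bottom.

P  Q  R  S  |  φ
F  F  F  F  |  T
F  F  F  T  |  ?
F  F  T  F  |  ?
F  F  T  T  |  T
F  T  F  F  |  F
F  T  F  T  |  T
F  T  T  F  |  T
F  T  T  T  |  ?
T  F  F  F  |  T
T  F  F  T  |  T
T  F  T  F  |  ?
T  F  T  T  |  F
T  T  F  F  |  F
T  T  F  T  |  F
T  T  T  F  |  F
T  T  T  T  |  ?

Row P=F, Q=F, R=F, S=T: ~(S & (P -> Q) | R | P) = F, (S & R <-> ~~(Q ^ P)) = T, (~(S & (P -> Q) | R | P) ^ (S & R <-> ~~(Q ^ P))) = T, so the formula = F.
Row P=F, Q=F, R=T, S=F: ~(S & (P -> Q) | R | P) = F, (S & R <-> ~~(Q ^ P)) = T, (~(S & (P -> Q) | R | P) ^ (S & R <-> ~~(Q ^ P))) = T, so the formula = F.
Row P=F, Q=T, R=T, S=T: ~(S & (P -> Q) | R | P) = F, (S & R <-> ~~(Q ^ P)) = T, (~(S & (P -> Q) | R | P) ^ (S & R <-> ~~(Q ^ P))) = T, so the formula = F.
Row P=T, Q=F, R=T, S=F: ~(S & (P -> Q) | R | P) = F, (S & R <-> ~~(Q ^ P)) = F, (~(S & (P -> Q) | R | P) ^ (S & R <-> ~~(Q ^ P))) = F, so the formula = T.
Row P=T, Q=T, R=T, S=T: ~(S & (P -> Q) | R | P) = F, (S & R <-> ~~(Q ^ P)) = F, (~(S & (P -> Q) | R | P) ^ (S & R <-> ~~(Q ^ P))) = F, so the formula = T.

F, F, F, T, T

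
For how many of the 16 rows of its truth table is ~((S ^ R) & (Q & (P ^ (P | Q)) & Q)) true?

14

P  Q  R  S     (S ^ R)  (P | Q)  (P ^ (P | Q))  (Q & (P ^ (P | Q)) & Q)  φ
F  F  F  F        F        F           F                   F             T
F  F  F  T        T        F           F                   F             T
F  F  T  F        T        F           F                   F             T
F  F  T  T        F        F           F                   F             T
F  T  F  F        F        T           T                   T             T
F  T  F  T        T        T           T                   T             F
F  T  T  F        T        T           T                   T             F
F  T  T  T        F        T           T                   T             T
T  F  F  F        F        T           F                   F             T
T  F  F  T        T        T           F                   F             T
T  F  T  F        T        T           F                   F             T
T  F  T  T        F        T           F                   F             T
T  T  F  F        F        T           F                   F             T
T  T  F  T        T        T           F                   F             T
T  T  T  F        T        T           F                   F             T
T  T  T  T        F        T           F                   F             T
The formula is true on 14 of the 16 rows.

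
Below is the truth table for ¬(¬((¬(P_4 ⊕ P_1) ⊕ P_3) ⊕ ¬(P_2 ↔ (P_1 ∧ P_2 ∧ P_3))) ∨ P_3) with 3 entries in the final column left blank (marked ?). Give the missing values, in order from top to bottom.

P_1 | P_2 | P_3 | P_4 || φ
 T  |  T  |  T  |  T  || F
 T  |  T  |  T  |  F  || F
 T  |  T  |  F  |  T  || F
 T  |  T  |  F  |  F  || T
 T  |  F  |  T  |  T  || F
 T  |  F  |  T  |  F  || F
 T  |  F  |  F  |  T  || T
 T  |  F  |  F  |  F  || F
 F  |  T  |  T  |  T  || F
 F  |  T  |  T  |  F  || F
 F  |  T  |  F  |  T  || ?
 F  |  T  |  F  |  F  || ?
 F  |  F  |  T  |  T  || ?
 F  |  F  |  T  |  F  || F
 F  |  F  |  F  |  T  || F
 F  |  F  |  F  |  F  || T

T, F, F

Row P_1=F, P_2=T, P_3=F, P_4=T: ¬((¬(P_4 ⊕ P_1) ⊕ P_3) ⊕ ¬(P_2 ↔ (P_1 ∧ P_2 ∧ P_3))) = F, (¬((¬(P_4 ⊕ P_1) ⊕ P_3) ⊕ ¬(P_2 ↔ (P_1 ∧ P_2 ∧ P_3))) ∨ P_3) = F, so the formula = T.
Row P_1=F, P_2=T, P_3=F, P_4=F: ¬((¬(P_4 ⊕ P_1) ⊕ P_3) ⊕ ¬(P_2 ↔ (P_1 ∧ P_2 ∧ P_3))) = T, (¬((¬(P_4 ⊕ P_1) ⊕ P_3) ⊕ ¬(P_2 ↔ (P_1 ∧ P_2 ∧ P_3))) ∨ P_3) = T, so the formula = F.
Row P_1=F, P_2=F, P_3=T, P_4=T: ¬((¬(P_4 ⊕ P_1) ⊕ P_3) ⊕ ¬(P_2 ↔ (P_1 ∧ P_2 ∧ P_3))) = F, (¬((¬(P_4 ⊕ P_1) ⊕ P_3) ⊕ ¬(P_2 ↔ (P_1 ∧ P_2 ∧ P_3))) ∨ P_3) = T, so the formula = F.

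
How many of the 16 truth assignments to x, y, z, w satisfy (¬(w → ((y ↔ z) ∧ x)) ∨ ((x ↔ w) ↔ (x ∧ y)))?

x  y  z  w  |  (y ↔ z)  ((y ↔ z) ∧ x)  (w → ((y ↔ z) ∧ x))  ¬(w → ((y ↔ z) ∧ x))  (x ↔ w)  (x ∧ y)  ((x ↔ w) ↔ (x ∧ y))  φ
T  T  T  T  |     T           T                 T                    F               T        T              T           T
T  T  T  F  |     T           T                 T                    F               F        T              F           F
T  T  F  T  |     F           F                 F                    T               T        T              T           T
T  T  F  F  |     F           F                 T                    F               F        T              F           F
T  F  T  T  |     F           F                 F                    T               T        F              F           T
T  F  T  F  |     F           F                 T                    F               F        F              T           T
T  F  F  T  |     T           T                 T                    F               T        F              F           F
T  F  F  F  |     T           T                 T                    F               F        F              T           T
F  T  T  T  |     T           F                 F                    T               F        F              T           T
F  T  T  F  |     T           F                 T                    F               T        F              F           F
F  T  F  T  |     F           F                 F                    T               F        F              T           T
F  T  F  F  |     F           F                 T                    F               T        F              F           F
F  F  T  T  |     F           F                 F                    T               F        F              T           T
F  F  T  F  |     F           F                 T                    F               T        F              F           F
F  F  F  T  |     T           F                 F                    T               F        F              T           T
F  F  F  F  |     T           F                 T                    F               T        F              F           F
The formula is true on 9 of the 16 rows.

9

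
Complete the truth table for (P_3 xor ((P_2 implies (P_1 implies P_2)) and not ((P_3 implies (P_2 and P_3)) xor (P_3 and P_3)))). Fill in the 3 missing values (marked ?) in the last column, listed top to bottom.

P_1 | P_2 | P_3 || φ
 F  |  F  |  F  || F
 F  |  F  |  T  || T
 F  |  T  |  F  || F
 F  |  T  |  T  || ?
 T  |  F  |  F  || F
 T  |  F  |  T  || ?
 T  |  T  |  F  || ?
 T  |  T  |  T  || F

F, T, F

Row P_1=F, P_2=T, P_3=T: ((P_2 implies (P_1 implies P_2)) and not ((P_3 implies (P_2 and P_3)) xor (P_3 and P_3))) = T, so the formula = F.
Row P_1=T, P_2=F, P_3=T: ((P_2 implies (P_1 implies P_2)) and not ((P_3 implies (P_2 and P_3)) xor (P_3 and P_3))) = F, so the formula = T.
Row P_1=T, P_2=T, P_3=F: ((P_2 implies (P_1 implies P_2)) and not ((P_3 implies (P_2 and P_3)) xor (P_3 and P_3))) = F, so the formula = F.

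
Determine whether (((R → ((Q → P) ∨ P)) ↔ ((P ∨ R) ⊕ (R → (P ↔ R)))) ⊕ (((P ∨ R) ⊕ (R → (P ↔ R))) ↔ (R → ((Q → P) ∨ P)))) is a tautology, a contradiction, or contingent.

contradiction

P  Q  R  |  φ
1  1  1  |  0
1  1  0  |  0
1  0  1  |  0
1  0  0  |  0
0  1  1  |  0
0  1  0  |  0
0  0  1  |  0
0  0  0  |  0
Every row is 0, so the formula is a contradiction.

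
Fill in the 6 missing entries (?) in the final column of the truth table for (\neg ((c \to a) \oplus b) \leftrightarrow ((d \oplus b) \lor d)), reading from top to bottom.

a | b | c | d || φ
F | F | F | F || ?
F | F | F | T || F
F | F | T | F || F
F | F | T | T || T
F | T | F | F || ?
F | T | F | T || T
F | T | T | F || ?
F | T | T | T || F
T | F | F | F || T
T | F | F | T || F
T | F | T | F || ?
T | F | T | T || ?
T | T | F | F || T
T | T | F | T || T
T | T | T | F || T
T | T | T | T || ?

T, T, F, T, F, T

Row a=F, b=F, c=F, d=F: \neg ((c \to a) \oplus b) = F, ((d \oplus b) \lor d) = F, so the formula = T.
Row a=F, b=T, c=F, d=F: \neg ((c \to a) \oplus b) = T, ((d \oplus b) \lor d) = T, so the formula = T.
Row a=F, b=T, c=T, d=F: \neg ((c \to a) \oplus b) = F, ((d \oplus b) \lor d) = T, so the formula = F.
Row a=T, b=F, c=T, d=F: \neg ((c \to a) \oplus b) = F, ((d \oplus b) \lor d) = F, so the formula = T.
Row a=T, b=F, c=T, d=T: \neg ((c \to a) \oplus b) = F, ((d \oplus b) \lor d) = T, so the formula = F.
Row a=T, b=T, c=T, d=T: \neg ((c \to a) \oplus b) = T, ((d \oplus b) \lor d) = T, so the formula = T.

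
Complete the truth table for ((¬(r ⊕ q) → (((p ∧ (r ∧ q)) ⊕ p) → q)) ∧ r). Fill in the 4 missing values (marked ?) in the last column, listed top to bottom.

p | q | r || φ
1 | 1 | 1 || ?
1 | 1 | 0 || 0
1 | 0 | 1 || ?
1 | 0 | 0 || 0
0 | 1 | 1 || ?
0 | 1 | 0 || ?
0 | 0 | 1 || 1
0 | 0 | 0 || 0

1, 1, 1, 0

Row p=1, q=1, r=1: (¬(r ⊕ q) → (((p ∧ (r ∧ q)) ⊕ p) → q)) = 1, so the formula = 1.
Row p=1, q=0, r=1: (¬(r ⊕ q) → (((p ∧ (r ∧ q)) ⊕ p) → q)) = 1, so the formula = 1.
Row p=0, q=1, r=1: (¬(r ⊕ q) → (((p ∧ (r ∧ q)) ⊕ p) → q)) = 1, so the formula = 1.
Row p=0, q=1, r=0: (¬(r ⊕ q) → (((p ∧ (r ∧ q)) ⊕ p) → q)) = 1, so the formula = 0.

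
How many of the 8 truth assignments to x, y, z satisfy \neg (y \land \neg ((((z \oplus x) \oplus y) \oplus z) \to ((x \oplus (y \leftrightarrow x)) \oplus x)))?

6

x  y  z  |  (z \oplus x)  ((z \oplus x) \oplus y)  (y \leftrightarrow x)  φ
0  0  0  |       0                   0                       1            1
0  0  1  |       1                   1                       1            1
0  1  0  |       0                   1                       0            0
0  1  1  |       1                   0                       0            0
1  0  0  |       1                   1                       0            1
1  0  1  |       0                   0                       0            1
1  1  0  |       1                   0                       1            1
1  1  1  |       0                   1                       1            1
The formula is true on 6 of the 8 rows.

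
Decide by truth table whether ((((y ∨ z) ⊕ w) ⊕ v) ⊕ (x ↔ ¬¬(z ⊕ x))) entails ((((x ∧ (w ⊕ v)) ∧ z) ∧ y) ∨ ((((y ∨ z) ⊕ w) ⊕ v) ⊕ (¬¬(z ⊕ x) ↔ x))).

x  y  z  w  v  |  φ  ψ
0  0  0  0  0  |  1  1
0  0  0  0  1  |  0  0
0  0  0  1  0  |  0  0
0  0  0  1  1  |  1  1
0  0  1  0  0  |  1  1
0  0  1  0  1  |  0  0
0  0  1  1  0  |  0  0
0  0  1  1  1  |  1  1
0  1  0  0  0  |  0  0
0  1  0  0  1  |  1  1
0  1  0  1  0  |  1  1
0  1  0  1  1  |  0  0
0  1  1  0  0  |  1  1
0  1  1  0  1  |  0  0
0  1  1  1  0  |  0  0
0  1  1  1  1  |  1  1
1  0  0  0  0  |  1  1
1  0  0  0  1  |  0  0
1  0  0  1  0  |  0  0
1  0  0  1  1  |  1  1
1  0  1  0  0  |  1  1
1  0  1  0  1  |  0  0
1  0  1  1  0  |  0  0
1  0  1  1  1  |  1  1
1  1  0  0  0  |  0  0
1  1  0  0  1  |  1  1
1  1  0  1  0  |  1  1
1  1  0  1  1  |  0  0
1  1  1  0  0  |  1  1
1  1  1  0  1  |  0  1
1  1  1  1  0  |  0  1
1  1  1  1  1  |  1  1
In every row where φ is true, ψ is also true, so φ ⊨ ψ.

yes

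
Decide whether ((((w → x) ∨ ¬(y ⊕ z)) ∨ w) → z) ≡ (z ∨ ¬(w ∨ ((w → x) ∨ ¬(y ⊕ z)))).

equivalent

x | y | z | w || φ | ψ
F | F | F | F || F | F
F | F | F | T || F | F
F | F | T | F || T | T
F | F | T | T || T | T
F | T | F | F || F | F
F | T | F | T || F | F
F | T | T | F || T | T
F | T | T | T || T | T
T | F | F | F || F | F
T | F | F | T || F | F
T | F | T | F || T | T
T | F | T | T || T | T
T | T | F | F || F | F
T | T | F | T || F | F
T | T | T | F || T | T
T | T | T | T || T | T
The columns for φ and ψ agree on every row, so they are logically equivalent.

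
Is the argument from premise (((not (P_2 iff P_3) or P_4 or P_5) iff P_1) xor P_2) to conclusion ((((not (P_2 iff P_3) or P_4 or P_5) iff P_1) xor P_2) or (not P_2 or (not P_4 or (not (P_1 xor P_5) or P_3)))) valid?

P_1 | P_2 | P_3 | P_4 | P_5 | φ | ψ
--- | --- | --- | --- | --- | - | -
 F  |  F  |  F  |  F  |  F  | T | T
 F  |  F  |  F  |  F  |  T  | F | T
 F  |  F  |  F  |  T  |  F  | F | T
 F  |  F  |  F  |  T  |  T  | F | T
 F  |  F  |  T  |  F  |  F  | F | T
 F  |  F  |  T  |  F  |  T  | F | T
 F  |  F  |  T  |  T  |  F  | F | T
 F  |  F  |  T  |  T  |  T  | F | T
 F  |  T  |  F  |  F  |  F  | T | T
 F  |  T  |  F  |  F  |  T  | T | T
 F  |  T  |  F  |  T  |  F  | T | T
 F  |  T  |  F  |  T  |  T  | T | T
 F  |  T  |  T  |  F  |  F  | F | T
 F  |  T  |  T  |  F  |  T  | T | T
 F  |  T  |  T  |  T  |  F  | T | T
 F  |  T  |  T  |  T  |  T  | T | T
 T  |  F  |  F  |  F  |  F  | F | T
 T  |  F  |  F  |  F  |  T  | T | T
 T  |  F  |  F  |  T  |  F  | T | T
 T  |  F  |  F  |  T  |  T  | T | T
 T  |  F  |  T  |  F  |  F  | T | T
 T  |  F  |  T  |  F  |  T  | T | T
 T  |  F  |  T  |  T  |  F  | T | T
 T  |  F  |  T  |  T  |  T  | T | T
 T  |  T  |  F  |  F  |  F  | F | T
 T  |  T  |  F  |  F  |  T  | F | T
 T  |  T  |  F  |  T  |  F  | F | F
 T  |  T  |  F  |  T  |  T  | F | T
 T  |  T  |  T  |  F  |  F  | T | T
 T  |  T  |  T  |  F  |  T  | F | T
 T  |  T  |  T  |  T  |  F  | F | T
 T  |  T  |  T  |  T  |  T  | F | T
In every row where φ is true, ψ is also true, so φ ⊨ ψ.

yes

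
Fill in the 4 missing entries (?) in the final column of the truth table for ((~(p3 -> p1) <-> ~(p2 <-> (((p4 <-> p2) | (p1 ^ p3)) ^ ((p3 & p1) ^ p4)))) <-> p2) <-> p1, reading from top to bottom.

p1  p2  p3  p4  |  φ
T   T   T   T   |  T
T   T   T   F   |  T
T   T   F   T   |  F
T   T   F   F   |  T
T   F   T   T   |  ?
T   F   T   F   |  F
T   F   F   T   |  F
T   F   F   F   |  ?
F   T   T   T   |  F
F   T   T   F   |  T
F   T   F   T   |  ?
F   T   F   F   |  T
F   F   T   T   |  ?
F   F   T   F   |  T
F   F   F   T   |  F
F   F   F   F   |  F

Row p1=T, p2=F, p3=T, p4=T: ((~(p3 -> p1) <-> ~(p2 <-> (((p4 <-> p2) | (p1 ^ p3)) ^ ((p3 & p1) ^ p4)))) <-> p2) = F, so the formula = F.
Row p1=T, p2=F, p3=F, p4=F: ((~(p3 -> p1) <-> ~(p2 <-> (((p4 <-> p2) | (p1 ^ p3)) ^ ((p3 & p1) ^ p4)))) <-> p2) = T, so the formula = T.
Row p1=F, p2=T, p3=F, p4=T: ((~(p3 -> p1) <-> ~(p2 <-> (((p4 <-> p2) | (p1 ^ p3)) ^ ((p3 & p1) ^ p4)))) <-> p2) = F, so the formula = T.
Row p1=F, p2=F, p3=T, p4=T: ((~(p3 -> p1) <-> ~(p2 <-> (((p4 <-> p2) | (p1 ^ p3)) ^ ((p3 & p1) ^ p4)))) <-> p2) = T, so the formula = F.

F, T, T, F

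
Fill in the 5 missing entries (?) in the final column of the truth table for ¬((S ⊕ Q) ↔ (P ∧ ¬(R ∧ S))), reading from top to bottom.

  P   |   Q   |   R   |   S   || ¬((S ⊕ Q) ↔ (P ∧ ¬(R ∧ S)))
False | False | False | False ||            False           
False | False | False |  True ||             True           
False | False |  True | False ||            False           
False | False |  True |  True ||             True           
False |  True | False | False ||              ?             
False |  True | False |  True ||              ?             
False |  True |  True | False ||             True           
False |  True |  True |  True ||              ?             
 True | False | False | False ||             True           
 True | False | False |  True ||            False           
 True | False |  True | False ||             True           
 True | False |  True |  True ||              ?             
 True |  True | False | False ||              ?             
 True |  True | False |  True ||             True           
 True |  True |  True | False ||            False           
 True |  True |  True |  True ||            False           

Row P=False, Q=True, R=False, S=False: (S ⊕ Q) = True, (P ∧ ¬(R ∧ S)) = False, ((S ⊕ Q) ↔ (P ∧ ¬(R ∧ S))) = False, so ¬((S ⊕ Q) ↔ (P ∧ ¬(R ∧ S))) = True.
Row P=False, Q=True, R=False, S=True: (S ⊕ Q) = False, (P ∧ ¬(R ∧ S)) = False, ((S ⊕ Q) ↔ (P ∧ ¬(R ∧ S))) = True, so ¬((S ⊕ Q) ↔ (P ∧ ¬(R ∧ S))) = False.
Row P=False, Q=True, R=True, S=True: (S ⊕ Q) = False, (P ∧ ¬(R ∧ S)) = False, ((S ⊕ Q) ↔ (P ∧ ¬(R ∧ S))) = True, so ¬((S ⊕ Q) ↔ (P ∧ ¬(R ∧ S))) = False.
Row P=True, Q=False, R=True, S=True: (S ⊕ Q) = True, (P ∧ ¬(R ∧ S)) = False, ((S ⊕ Q) ↔ (P ∧ ¬(R ∧ S))) = False, so ¬((S ⊕ Q) ↔ (P ∧ ¬(R ∧ S))) = True.
Row P=True, Q=True, R=False, S=False: (S ⊕ Q) = True, (P ∧ ¬(R ∧ S)) = True, ((S ⊕ Q) ↔ (P ∧ ¬(R ∧ S))) = True, so ¬((S ⊕ Q) ↔ (P ∧ ¬(R ∧ S))) = False.

True, False, False, True, False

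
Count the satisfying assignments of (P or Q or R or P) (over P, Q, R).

7

P  Q  R  |  (P or Q or R or P)
F  F  F  |          F         
F  F  T  |          T         
F  T  F  |          T         
F  T  T  |          T         
T  F  F  |          T         
T  F  T  |          T         
T  T  F  |          T         
T  T  T  |          T         
The formula is true on 7 of the 8 rows.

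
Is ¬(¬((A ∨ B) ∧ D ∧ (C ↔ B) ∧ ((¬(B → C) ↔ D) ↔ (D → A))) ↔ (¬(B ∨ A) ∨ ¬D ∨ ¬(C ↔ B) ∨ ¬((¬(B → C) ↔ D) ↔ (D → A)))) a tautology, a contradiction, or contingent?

contradiction

A  B  C  D  |  (A ∨ B)  (C ↔ B)  (B → C)  ¬(B → C)  (¬(B → C) ↔ D)  (D → A)  ((¬(B → C) ↔ D) ↔ (D → A))  (B ∨ A)  ¬(B ∨ A)  ¬D  ¬(C ↔ B)  ¬((¬(B → C) ↔ D) ↔ (D → A))  φ
T  T  T  T  |     T        T        T        F            F            T                 F                  T        F      F      F                   T               F
T  T  T  F  |     T        T        T        F            T            T                 T                  T        F      T      F                   F               F
T  T  F  T  |     T        F        F        T            T            T                 T                  T        F      F      T                   F               F
T  T  F  F  |     T        F        F        T            F            T                 F                  T        F      T      T                   T               F
T  F  T  T  |     T        F        T        F            F            T                 F                  T        F      F      T                   T               F
T  F  T  F  |     T        F        T        F            T            T                 T                  T        F      T      T                   F               F
T  F  F  T  |     T        T        T        F            F            T                 F                  T        F      F      F                   T               F
T  F  F  F  |     T        T        T        F            T            T                 T                  T        F      T      F                   F               F
F  T  T  T  |     T        T        T        F            F            F                 T                  T        F      F      F                   F               F
F  T  T  F  |     T        T        T        F            T            T                 T                  T        F      T      F                   F               F
F  T  F  T  |     T        F        F        T            T            F                 F                  T        F      F      T                   T               F
F  T  F  F  |     T        F        F        T            F            T                 F                  T        F      T      T                   T               F
F  F  T  T  |     F        F        T        F            F            F                 T                  F        T      F      T                   F               F
F  F  T  F  |     F        F        T        F            T            T                 T                  F        T      T      T                   F               F
F  F  F  T  |     F        T        T        F            F            F                 T                  F        T      F      F                   F               F
F  F  F  F  |     F        T        T        F            T            T                 T                  F        T      T      F                   F               F
Every row is F, so the formula is a contradiction.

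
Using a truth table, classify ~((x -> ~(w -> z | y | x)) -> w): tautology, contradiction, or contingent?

  x      y      z      w    |    φ  
False  False  False  False  |   True
False  False  False   True  |  False
False  False   True  False  |   True
False  False   True   True  |  False
False   True  False  False  |   True
False   True  False   True  |  False
False   True   True  False  |   True
False   True   True   True  |  False
 True  False  False  False  |  False
 True  False  False   True  |  False
 True  False   True  False  |  False
 True  False   True   True  |  False
 True   True  False  False  |  False
 True   True  False   True  |  False
 True   True   True  False  |  False
 True   True   True   True  |  False
4 of 16 rows are True, so the formula is contingent.

contingent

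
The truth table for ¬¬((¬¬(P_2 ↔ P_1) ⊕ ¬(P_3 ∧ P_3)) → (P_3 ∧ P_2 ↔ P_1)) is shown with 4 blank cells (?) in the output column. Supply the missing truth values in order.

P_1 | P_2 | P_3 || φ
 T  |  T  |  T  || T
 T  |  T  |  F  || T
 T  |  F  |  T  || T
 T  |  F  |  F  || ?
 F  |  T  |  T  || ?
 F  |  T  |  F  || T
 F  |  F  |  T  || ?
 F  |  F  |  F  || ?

Row P_1=T, P_2=F, P_3=F: ((¬¬(P_2 ↔ P_1) ⊕ ¬(P_3 ∧ P_3)) → (P_3 ∧ P_2 ↔ P_1)) = F, ¬((¬¬(P_2 ↔ P_1) ⊕ ¬(P_3 ∧ P_3)) → (P_3 ∧ P_2 ↔ P_1)) = T, so the formula = F.
Row P_1=F, P_2=T, P_3=T: ((¬¬(P_2 ↔ P_1) ⊕ ¬(P_3 ∧ P_3)) → (P_3 ∧ P_2 ↔ P_1)) = T, ¬((¬¬(P_2 ↔ P_1) ⊕ ¬(P_3 ∧ P_3)) → (P_3 ∧ P_2 ↔ P_1)) = F, so the formula = T.
Row P_1=F, P_2=F, P_3=T: ((¬¬(P_2 ↔ P_1) ⊕ ¬(P_3 ∧ P_3)) → (P_3 ∧ P_2 ↔ P_1)) = T, ¬((¬¬(P_2 ↔ P_1) ⊕ ¬(P_3 ∧ P_3)) → (P_3 ∧ P_2 ↔ P_1)) = F, so the formula = T.
Row P_1=F, P_2=F, P_3=F: ((¬¬(P_2 ↔ P_1) ⊕ ¬(P_3 ∧ P_3)) → (P_3 ∧ P_2 ↔ P_1)) = T, ¬((¬¬(P_2 ↔ P_1) ⊕ ¬(P_3 ∧ P_3)) → (P_3 ∧ P_2 ↔ P_1)) = F, so the formula = T.

F, T, T, T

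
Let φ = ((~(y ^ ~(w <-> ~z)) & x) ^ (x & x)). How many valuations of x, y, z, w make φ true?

4

x  y  z  w  |  φ
T  T  T  T  |  F
T  T  T  F  |  T
T  T  F  T  |  T
T  T  F  F  |  F
T  F  T  T  |  T
T  F  T  F  |  F
T  F  F  T  |  F
T  F  F  F  |  T
F  T  T  T  |  F
F  T  T  F  |  F
F  T  F  T  |  F
F  T  F  F  |  F
F  F  T  T  |  F
F  F  T  F  |  F
F  F  F  T  |  F
F  F  F  F  |  F
The formula is true on 4 of the 16 rows.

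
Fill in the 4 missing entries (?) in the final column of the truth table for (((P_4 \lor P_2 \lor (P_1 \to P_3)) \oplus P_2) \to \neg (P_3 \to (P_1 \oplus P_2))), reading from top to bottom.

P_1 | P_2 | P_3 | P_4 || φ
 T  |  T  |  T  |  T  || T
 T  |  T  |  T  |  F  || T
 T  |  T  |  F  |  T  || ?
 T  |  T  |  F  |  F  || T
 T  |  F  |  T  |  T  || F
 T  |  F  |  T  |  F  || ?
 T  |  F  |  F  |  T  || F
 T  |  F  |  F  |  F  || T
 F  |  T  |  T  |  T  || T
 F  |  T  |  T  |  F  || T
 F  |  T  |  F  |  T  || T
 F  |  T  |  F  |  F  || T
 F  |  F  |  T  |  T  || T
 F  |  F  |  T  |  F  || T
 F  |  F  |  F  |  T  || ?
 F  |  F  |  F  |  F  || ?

Row P_1=T, P_2=T, P_3=F, P_4=T: ((P_4 \lor P_2 \lor (P_1 \to P_3)) \oplus P_2) = F, \neg (P_3 \to (P_1 \oplus P_2)) = F, so the formula = T.
Row P_1=T, P_2=F, P_3=T, P_4=F: ((P_4 \lor P_2 \lor (P_1 \to P_3)) \oplus P_2) = T, \neg (P_3 \to (P_1 \oplus P_2)) = F, so the formula = F.
Row P_1=F, P_2=F, P_3=F, P_4=T: ((P_4 \lor P_2 \lor (P_1 \to P_3)) \oplus P_2) = T, \neg (P_3 \to (P_1 \oplus P_2)) = F, so the formula = F.
Row P_1=F, P_2=F, P_3=F, P_4=F: ((P_4 \lor P_2 \lor (P_1 \to P_3)) \oplus P_2) = T, \neg (P_3 \to (P_1 \oplus P_2)) = F, so the formula = F.

T, F, F, F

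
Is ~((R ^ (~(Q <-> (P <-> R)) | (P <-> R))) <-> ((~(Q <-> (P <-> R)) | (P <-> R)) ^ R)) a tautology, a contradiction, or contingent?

contradiction

P | Q | R || φ
T | T | T || F
T | T | F || F
T | F | T || F
T | F | F || F
F | T | T || F
F | T | F || F
F | F | T || F
F | F | F || F
Every row is F, so the formula is a contradiction.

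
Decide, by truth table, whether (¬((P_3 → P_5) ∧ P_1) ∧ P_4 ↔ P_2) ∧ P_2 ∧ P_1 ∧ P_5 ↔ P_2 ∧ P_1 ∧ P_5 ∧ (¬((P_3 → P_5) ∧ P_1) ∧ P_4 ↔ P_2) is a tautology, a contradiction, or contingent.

P_1 | P_2 | P_3 | P_4 | P_5 || φ
 F  |  F  |  F  |  F  |  F  || T
 F  |  F  |  F  |  F  |  T  || T
 F  |  F  |  F  |  T  |  F  || T
 F  |  F  |  F  |  T  |  T  || T
 F  |  F  |  T  |  F  |  F  || T
 F  |  F  |  T  |  F  |  T  || T
 F  |  F  |  T  |  T  |  F  || T
 F  |  F  |  T  |  T  |  T  || T
 F  |  T  |  F  |  F  |  F  || T
 F  |  T  |  F  |  F  |  T  || T
 F  |  T  |  F  |  T  |  F  || T
 F  |  T  |  F  |  T  |  T  || T
 F  |  T  |  T  |  F  |  F  || T
 F  |  T  |  T  |  F  |  T  || T
 F  |  T  |  T  |  T  |  F  || T
 F  |  T  |  T  |  T  |  T  || T
 T  |  F  |  F  |  F  |  F  || T
 T  |  F  |  F  |  F  |  T  || T
 T  |  F  |  F  |  T  |  F  || T
 T  |  F  |  F  |  T  |  T  || T
 T  |  F  |  T  |  F  |  F  || T
 T  |  F  |  T  |  F  |  T  || T
 T  |  F  |  T  |  T  |  F  || T
 T  |  F  |  T  |  T  |  T  || T
 T  |  T  |  F  |  F  |  F  || T
 T  |  T  |  F  |  F  |  T  || T
 T  |  T  |  F  |  T  |  F  || T
 T  |  T  |  F  |  T  |  T  || T
 T  |  T  |  T  |  F  |  F  || T
 T  |  T  |  T  |  F  |  T  || T
 T  |  T  |  T  |  T  |  F  || T
 T  |  T  |  T  |  T  |  T  || T
Every row is T, so the formula is a tautology.

tautology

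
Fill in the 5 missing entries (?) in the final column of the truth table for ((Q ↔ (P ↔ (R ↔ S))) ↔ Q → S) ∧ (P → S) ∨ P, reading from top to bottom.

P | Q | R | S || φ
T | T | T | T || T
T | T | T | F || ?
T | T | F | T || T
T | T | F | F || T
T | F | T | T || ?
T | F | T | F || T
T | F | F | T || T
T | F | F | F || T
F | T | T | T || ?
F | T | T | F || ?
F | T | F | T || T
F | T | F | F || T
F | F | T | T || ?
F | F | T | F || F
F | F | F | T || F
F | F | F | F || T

T, T, F, F, T

Row P=T, Q=T, R=T, S=F: (((Q ↔ (P ↔ (R ↔ S))) ↔ Q → S) ∧ (P → S)) = F, so the formula = T.
Row P=T, Q=F, R=T, S=T: (((Q ↔ (P ↔ (R ↔ S))) ↔ Q → S) ∧ (P → S)) = F, so the formula = T.
Row P=F, Q=T, R=T, S=T: (((Q ↔ (P ↔ (R ↔ S))) ↔ Q → S) ∧ (P → S)) = F, so the formula = F.
Row P=F, Q=T, R=T, S=F: (((Q ↔ (P ↔ (R ↔ S))) ↔ Q → S) ∧ (P → S)) = F, so the formula = F.
Row P=F, Q=F, R=T, S=T: (((Q ↔ (P ↔ (R ↔ S))) ↔ Q → S) ∧ (P → S)) = T, so the formula = T.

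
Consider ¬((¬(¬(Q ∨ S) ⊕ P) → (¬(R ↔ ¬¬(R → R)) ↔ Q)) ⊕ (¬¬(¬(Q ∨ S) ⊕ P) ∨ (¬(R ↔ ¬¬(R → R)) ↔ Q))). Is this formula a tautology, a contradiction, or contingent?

tautology

P  Q  R  S  |  (Q ∨ S)  ¬(Q ∨ S)  (¬(Q ∨ S) ⊕ P)  ¬(¬(Q ∨ S) ⊕ P)  (R → R)  ¬(R → R)  ¬¬(R → R)  (R ↔ ¬¬(R → R))  ¬(R ↔ ¬¬(R → R))  (¬(R ↔ ¬¬(R → R)) ↔ Q)  ¬¬(¬(Q ∨ S) ⊕ P)  φ
T  T  T  T  |     T        F            T                F            T        F          T             T                F                    F                    T          T
T  T  T  F  |     T        F            T                F            T        F          T             T                F                    F                    T          T
T  T  F  T  |     T        F            T                F            T        F          T             F                T                    T                    T          T
T  T  F  F  |     T        F            T                F            T        F          T             F                T                    T                    T          T
T  F  T  T  |     T        F            T                F            T        F          T             T                F                    T                    T          T
T  F  T  F  |     F        T            F                T            T        F          T             T                F                    T                    F          T
T  F  F  T  |     T        F            T                F            T        F          T             F                T                    F                    T          T
T  F  F  F  |     F        T            F                T            T        F          T             F                T                    F                    F          T
F  T  T  T  |     T        F            F                T            T        F          T             T                F                    F                    F          T
F  T  T  F  |     T        F            F                T            T        F          T             T                F                    F                    F          T
F  T  F  T  |     T        F            F                T            T        F          T             F                T                    T                    F          T
F  T  F  F  |     T        F            F                T            T        F          T             F                T                    T                    F          T
F  F  T  T  |     T        F            F                T            T        F          T             T                F                    T                    F          T
F  F  T  F  |     F        T            T                F            T        F          T             T                F                    T                    T          T
F  F  F  T  |     T        F            F                T            T        F          T             F                T                    F                    F          T
F  F  F  F  |     F        T            T                F            T        F          T             F                T                    F                    T          T
Every row is T, so the formula is a tautology.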